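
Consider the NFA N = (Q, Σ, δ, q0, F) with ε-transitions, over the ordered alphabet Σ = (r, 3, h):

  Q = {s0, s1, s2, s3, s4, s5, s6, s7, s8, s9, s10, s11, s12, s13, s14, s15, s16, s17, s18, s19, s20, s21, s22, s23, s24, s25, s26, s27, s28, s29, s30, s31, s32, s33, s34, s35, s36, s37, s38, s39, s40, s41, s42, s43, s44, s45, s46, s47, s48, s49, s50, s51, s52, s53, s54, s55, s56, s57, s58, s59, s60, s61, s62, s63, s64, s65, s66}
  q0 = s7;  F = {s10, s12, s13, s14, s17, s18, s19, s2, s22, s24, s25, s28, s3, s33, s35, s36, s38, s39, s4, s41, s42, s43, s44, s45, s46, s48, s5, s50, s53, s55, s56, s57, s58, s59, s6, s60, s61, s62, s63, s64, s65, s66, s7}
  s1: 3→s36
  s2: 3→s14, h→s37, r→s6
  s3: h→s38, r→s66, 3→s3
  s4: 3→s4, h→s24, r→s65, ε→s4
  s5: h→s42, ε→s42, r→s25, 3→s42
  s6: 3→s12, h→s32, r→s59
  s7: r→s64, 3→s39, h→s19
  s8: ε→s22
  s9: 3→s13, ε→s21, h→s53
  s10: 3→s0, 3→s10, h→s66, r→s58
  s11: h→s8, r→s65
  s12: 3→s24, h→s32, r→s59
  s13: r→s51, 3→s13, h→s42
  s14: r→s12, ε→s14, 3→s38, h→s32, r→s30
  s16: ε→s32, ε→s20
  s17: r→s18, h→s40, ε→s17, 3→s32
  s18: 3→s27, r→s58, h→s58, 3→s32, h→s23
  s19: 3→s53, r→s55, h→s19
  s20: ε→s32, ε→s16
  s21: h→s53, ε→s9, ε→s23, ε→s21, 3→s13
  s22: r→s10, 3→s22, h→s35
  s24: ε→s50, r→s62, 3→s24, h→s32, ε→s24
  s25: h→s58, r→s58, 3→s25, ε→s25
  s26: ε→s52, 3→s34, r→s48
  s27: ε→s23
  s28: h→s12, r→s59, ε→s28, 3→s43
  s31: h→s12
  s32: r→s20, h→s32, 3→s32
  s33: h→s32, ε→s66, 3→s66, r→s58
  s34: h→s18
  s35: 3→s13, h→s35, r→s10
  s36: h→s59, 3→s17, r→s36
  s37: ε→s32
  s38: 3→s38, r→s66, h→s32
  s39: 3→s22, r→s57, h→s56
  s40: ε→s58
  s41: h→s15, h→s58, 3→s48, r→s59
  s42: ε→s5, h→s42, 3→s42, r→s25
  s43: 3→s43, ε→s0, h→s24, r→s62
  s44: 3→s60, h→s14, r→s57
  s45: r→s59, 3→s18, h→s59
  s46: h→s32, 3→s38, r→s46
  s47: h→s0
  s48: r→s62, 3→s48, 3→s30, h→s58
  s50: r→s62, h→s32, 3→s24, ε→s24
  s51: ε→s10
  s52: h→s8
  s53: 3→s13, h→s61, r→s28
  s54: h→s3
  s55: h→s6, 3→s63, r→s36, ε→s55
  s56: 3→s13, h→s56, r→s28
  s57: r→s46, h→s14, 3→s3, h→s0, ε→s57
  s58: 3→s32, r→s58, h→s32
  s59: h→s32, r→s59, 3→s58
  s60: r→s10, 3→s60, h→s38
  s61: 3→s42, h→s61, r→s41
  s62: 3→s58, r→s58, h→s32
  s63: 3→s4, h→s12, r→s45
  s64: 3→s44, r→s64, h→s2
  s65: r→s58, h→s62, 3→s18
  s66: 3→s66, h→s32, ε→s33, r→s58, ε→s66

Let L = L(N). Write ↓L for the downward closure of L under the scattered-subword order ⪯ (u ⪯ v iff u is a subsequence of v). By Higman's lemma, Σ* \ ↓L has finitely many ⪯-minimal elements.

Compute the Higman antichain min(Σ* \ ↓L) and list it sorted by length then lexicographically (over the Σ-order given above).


|Q|=67, |F|=43, |δ|=183 (30 ε).
min D↑ (41 st, q0=0, F={14}): 0:r→1,3→2,h→3 1:r→1,3→4,h→5 2:r→6,3→7,h→8 3:r→9,3→10,h→3 4:r→6,3→11,h→12 5:r→13,3→12,h→14 6:r→15,3→16,h→12 7:r→17,3→7,h→18 8:r→19,3→20,h→8 9:r→21,3→22,h→13 10:r→19,3→20,h→23 11:r→17,3→11,h→24 12:r→25,3→24,h→14 13:r→26,3→25,h→14 14:r→14,3→14,h→14 15:r→15,3→24,h→14 16:r→27,3→16,h→24 17:r→28,3→17,h→27 18:r→17,3→20,h→18 19:r→26,3→29,h→25 20:r→17,3→20,h→30 21:r→21,3→31,h→26 22:r→32,3→33,h→25 23:r→34,3→30,h→23 24:r→27,3→24,h→14 25:r→26,3→35,h→14 26:r→26,3→28,h→14 27:r→28,3→27,h→14 28:r→28,3→14,h→14 29:r→36,3→29,h→35 30:r→37,3→30,h→30 31:r→38,3→14,h→28 32:r→26,3→38,h→26 33:r→39,3→33,h→35 34:r→26,3→40,h→28 35:r→36,3→35,h→14 36:r→28,3→28,h→14 37:r→28,3→37,h→28 38:r→28,3→14,h→28 39:r→28,3→38,h→36 40:r→36,3→40,h→28.
'rhh': |S_i|=[54, 43, 21, 4] end={s16,s20,s32,s37} rej; 3/3 deletions ∈↓L.
'3rrh': run [54, 46, 31, 14, 3] end={s16,s20,s32} — reject; 4/4 single-dels accept.
'33rr3': run [54, 46, 29, 15, 4, 3] end={s16,s20,s32} ∉↓L; 5/5 del acc.
'hrr33': N↓-sim [54, 45, 33, 14, 9, 5] end={s16,s20,s23,s27,s32} ∉↓L; 5/5 deletions ∈↓L.
'h3hrh3': N↓-sim [54, 45, 37, 21, 11, 5, 3] end={s16,s20,s32} rej; 6/6 single-dels accept.
5 minimals (antichain).

Antichain: [rhh, 3rrh, 33rr3, hrr33, h3hrh3].


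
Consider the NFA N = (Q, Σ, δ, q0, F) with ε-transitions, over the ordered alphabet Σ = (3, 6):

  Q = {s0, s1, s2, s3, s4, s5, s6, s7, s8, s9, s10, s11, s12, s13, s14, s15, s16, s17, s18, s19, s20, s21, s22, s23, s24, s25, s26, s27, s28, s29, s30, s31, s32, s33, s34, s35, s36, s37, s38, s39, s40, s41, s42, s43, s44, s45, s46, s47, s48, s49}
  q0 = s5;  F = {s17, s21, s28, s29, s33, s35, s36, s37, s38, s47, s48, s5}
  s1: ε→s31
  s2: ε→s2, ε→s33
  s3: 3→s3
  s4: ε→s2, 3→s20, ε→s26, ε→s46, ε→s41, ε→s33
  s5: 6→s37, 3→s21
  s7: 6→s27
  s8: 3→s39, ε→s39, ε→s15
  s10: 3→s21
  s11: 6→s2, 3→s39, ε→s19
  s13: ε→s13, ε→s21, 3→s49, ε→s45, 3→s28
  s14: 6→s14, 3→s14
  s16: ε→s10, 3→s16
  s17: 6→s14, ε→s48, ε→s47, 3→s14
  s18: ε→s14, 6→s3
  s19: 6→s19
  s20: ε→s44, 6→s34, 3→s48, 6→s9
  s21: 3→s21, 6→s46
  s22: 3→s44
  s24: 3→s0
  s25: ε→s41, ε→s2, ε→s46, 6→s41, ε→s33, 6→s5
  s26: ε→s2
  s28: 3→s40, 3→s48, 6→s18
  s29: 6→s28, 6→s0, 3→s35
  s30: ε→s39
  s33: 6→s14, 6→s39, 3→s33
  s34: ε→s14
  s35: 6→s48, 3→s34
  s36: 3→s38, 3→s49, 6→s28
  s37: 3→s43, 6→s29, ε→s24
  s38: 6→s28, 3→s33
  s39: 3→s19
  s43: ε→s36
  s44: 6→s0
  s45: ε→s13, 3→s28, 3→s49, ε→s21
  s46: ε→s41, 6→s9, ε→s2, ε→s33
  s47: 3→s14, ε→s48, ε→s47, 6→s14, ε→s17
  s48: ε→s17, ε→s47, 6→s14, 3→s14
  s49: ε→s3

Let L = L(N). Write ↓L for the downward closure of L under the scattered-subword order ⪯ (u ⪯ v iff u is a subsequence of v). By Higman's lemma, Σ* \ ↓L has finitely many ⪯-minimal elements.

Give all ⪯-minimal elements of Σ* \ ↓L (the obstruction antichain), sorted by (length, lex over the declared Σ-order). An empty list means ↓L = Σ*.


Antichain: [366, 6633, 6666, 63336].

|Q|=50, |F|=12, |δ|=93 (39 ε).
min D↑ (11 st, q0=0, F={6}): 0:3→1,6→2 1:3→1,6→3 2:3→4,6→5 3:3→3,6→6 4:3→7,6→8 5:3→9,6→8 6:3→6,6→6 7:3→3,6→8 8:3→10,6→6 9:3→6,6→10 10:3→6,6→6 [Hopcroft].
'366': N↓-sim [27, 23, 15, 6] end={s14,s18,s19,s3,s39,s9} rej; 3/3 single-dels accept.
'6633': run [27, 25, 15, 9, 3] end={s14,s3,s34} rej; 4/4 del acc.
'6666': |S_i|=[27, 25, 15, 10, 4] end={s14,s18,s19,s3} ∉↓L; 4/4 single-dels accept.
'63336': N↓-sim [27, 25, 18, 14, 9, 3] end={s14,s19,s39} rej; 5/5 single-dels accept.
4 obstructions.


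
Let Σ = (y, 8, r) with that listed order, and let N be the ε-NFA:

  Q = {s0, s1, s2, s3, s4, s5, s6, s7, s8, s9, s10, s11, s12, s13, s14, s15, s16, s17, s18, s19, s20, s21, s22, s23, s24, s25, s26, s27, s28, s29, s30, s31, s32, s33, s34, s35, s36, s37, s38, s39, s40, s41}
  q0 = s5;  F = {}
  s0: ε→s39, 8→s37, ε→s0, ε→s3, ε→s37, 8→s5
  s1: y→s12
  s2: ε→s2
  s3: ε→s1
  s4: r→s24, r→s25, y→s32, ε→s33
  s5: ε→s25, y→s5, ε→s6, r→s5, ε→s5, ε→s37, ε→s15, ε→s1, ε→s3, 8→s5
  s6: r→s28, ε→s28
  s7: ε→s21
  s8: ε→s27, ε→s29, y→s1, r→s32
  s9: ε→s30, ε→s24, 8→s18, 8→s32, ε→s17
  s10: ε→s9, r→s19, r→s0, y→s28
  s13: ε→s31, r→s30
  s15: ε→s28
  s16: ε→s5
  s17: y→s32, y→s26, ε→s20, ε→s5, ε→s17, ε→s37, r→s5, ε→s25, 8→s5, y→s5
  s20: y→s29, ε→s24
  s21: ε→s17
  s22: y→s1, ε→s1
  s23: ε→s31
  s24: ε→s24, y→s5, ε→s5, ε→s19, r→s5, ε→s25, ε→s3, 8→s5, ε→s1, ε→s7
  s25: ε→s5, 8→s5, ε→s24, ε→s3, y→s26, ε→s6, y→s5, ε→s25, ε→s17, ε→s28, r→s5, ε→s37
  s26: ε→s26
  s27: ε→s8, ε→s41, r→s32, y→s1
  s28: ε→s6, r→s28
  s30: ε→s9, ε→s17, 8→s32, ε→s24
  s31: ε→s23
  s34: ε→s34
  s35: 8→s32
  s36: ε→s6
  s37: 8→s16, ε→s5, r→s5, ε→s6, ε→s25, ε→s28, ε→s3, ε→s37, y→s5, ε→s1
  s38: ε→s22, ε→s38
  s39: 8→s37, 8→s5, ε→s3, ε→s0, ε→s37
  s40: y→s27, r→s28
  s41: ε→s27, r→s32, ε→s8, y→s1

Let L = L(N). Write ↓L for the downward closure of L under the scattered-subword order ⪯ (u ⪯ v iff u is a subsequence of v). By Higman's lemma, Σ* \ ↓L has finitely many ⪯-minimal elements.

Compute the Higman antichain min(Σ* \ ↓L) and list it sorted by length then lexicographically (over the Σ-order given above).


min(Σ*\↓L) = [ε].

|Q|=42, |F|=0, |δ|=119 (73 ε).
min D↑ (1 st, q0=0, F={0}): 0:y→0,8→0,r→0 (ε-aug+det+¬).
ε ∈ L(D↑) ⇒ ↓L = ∅.


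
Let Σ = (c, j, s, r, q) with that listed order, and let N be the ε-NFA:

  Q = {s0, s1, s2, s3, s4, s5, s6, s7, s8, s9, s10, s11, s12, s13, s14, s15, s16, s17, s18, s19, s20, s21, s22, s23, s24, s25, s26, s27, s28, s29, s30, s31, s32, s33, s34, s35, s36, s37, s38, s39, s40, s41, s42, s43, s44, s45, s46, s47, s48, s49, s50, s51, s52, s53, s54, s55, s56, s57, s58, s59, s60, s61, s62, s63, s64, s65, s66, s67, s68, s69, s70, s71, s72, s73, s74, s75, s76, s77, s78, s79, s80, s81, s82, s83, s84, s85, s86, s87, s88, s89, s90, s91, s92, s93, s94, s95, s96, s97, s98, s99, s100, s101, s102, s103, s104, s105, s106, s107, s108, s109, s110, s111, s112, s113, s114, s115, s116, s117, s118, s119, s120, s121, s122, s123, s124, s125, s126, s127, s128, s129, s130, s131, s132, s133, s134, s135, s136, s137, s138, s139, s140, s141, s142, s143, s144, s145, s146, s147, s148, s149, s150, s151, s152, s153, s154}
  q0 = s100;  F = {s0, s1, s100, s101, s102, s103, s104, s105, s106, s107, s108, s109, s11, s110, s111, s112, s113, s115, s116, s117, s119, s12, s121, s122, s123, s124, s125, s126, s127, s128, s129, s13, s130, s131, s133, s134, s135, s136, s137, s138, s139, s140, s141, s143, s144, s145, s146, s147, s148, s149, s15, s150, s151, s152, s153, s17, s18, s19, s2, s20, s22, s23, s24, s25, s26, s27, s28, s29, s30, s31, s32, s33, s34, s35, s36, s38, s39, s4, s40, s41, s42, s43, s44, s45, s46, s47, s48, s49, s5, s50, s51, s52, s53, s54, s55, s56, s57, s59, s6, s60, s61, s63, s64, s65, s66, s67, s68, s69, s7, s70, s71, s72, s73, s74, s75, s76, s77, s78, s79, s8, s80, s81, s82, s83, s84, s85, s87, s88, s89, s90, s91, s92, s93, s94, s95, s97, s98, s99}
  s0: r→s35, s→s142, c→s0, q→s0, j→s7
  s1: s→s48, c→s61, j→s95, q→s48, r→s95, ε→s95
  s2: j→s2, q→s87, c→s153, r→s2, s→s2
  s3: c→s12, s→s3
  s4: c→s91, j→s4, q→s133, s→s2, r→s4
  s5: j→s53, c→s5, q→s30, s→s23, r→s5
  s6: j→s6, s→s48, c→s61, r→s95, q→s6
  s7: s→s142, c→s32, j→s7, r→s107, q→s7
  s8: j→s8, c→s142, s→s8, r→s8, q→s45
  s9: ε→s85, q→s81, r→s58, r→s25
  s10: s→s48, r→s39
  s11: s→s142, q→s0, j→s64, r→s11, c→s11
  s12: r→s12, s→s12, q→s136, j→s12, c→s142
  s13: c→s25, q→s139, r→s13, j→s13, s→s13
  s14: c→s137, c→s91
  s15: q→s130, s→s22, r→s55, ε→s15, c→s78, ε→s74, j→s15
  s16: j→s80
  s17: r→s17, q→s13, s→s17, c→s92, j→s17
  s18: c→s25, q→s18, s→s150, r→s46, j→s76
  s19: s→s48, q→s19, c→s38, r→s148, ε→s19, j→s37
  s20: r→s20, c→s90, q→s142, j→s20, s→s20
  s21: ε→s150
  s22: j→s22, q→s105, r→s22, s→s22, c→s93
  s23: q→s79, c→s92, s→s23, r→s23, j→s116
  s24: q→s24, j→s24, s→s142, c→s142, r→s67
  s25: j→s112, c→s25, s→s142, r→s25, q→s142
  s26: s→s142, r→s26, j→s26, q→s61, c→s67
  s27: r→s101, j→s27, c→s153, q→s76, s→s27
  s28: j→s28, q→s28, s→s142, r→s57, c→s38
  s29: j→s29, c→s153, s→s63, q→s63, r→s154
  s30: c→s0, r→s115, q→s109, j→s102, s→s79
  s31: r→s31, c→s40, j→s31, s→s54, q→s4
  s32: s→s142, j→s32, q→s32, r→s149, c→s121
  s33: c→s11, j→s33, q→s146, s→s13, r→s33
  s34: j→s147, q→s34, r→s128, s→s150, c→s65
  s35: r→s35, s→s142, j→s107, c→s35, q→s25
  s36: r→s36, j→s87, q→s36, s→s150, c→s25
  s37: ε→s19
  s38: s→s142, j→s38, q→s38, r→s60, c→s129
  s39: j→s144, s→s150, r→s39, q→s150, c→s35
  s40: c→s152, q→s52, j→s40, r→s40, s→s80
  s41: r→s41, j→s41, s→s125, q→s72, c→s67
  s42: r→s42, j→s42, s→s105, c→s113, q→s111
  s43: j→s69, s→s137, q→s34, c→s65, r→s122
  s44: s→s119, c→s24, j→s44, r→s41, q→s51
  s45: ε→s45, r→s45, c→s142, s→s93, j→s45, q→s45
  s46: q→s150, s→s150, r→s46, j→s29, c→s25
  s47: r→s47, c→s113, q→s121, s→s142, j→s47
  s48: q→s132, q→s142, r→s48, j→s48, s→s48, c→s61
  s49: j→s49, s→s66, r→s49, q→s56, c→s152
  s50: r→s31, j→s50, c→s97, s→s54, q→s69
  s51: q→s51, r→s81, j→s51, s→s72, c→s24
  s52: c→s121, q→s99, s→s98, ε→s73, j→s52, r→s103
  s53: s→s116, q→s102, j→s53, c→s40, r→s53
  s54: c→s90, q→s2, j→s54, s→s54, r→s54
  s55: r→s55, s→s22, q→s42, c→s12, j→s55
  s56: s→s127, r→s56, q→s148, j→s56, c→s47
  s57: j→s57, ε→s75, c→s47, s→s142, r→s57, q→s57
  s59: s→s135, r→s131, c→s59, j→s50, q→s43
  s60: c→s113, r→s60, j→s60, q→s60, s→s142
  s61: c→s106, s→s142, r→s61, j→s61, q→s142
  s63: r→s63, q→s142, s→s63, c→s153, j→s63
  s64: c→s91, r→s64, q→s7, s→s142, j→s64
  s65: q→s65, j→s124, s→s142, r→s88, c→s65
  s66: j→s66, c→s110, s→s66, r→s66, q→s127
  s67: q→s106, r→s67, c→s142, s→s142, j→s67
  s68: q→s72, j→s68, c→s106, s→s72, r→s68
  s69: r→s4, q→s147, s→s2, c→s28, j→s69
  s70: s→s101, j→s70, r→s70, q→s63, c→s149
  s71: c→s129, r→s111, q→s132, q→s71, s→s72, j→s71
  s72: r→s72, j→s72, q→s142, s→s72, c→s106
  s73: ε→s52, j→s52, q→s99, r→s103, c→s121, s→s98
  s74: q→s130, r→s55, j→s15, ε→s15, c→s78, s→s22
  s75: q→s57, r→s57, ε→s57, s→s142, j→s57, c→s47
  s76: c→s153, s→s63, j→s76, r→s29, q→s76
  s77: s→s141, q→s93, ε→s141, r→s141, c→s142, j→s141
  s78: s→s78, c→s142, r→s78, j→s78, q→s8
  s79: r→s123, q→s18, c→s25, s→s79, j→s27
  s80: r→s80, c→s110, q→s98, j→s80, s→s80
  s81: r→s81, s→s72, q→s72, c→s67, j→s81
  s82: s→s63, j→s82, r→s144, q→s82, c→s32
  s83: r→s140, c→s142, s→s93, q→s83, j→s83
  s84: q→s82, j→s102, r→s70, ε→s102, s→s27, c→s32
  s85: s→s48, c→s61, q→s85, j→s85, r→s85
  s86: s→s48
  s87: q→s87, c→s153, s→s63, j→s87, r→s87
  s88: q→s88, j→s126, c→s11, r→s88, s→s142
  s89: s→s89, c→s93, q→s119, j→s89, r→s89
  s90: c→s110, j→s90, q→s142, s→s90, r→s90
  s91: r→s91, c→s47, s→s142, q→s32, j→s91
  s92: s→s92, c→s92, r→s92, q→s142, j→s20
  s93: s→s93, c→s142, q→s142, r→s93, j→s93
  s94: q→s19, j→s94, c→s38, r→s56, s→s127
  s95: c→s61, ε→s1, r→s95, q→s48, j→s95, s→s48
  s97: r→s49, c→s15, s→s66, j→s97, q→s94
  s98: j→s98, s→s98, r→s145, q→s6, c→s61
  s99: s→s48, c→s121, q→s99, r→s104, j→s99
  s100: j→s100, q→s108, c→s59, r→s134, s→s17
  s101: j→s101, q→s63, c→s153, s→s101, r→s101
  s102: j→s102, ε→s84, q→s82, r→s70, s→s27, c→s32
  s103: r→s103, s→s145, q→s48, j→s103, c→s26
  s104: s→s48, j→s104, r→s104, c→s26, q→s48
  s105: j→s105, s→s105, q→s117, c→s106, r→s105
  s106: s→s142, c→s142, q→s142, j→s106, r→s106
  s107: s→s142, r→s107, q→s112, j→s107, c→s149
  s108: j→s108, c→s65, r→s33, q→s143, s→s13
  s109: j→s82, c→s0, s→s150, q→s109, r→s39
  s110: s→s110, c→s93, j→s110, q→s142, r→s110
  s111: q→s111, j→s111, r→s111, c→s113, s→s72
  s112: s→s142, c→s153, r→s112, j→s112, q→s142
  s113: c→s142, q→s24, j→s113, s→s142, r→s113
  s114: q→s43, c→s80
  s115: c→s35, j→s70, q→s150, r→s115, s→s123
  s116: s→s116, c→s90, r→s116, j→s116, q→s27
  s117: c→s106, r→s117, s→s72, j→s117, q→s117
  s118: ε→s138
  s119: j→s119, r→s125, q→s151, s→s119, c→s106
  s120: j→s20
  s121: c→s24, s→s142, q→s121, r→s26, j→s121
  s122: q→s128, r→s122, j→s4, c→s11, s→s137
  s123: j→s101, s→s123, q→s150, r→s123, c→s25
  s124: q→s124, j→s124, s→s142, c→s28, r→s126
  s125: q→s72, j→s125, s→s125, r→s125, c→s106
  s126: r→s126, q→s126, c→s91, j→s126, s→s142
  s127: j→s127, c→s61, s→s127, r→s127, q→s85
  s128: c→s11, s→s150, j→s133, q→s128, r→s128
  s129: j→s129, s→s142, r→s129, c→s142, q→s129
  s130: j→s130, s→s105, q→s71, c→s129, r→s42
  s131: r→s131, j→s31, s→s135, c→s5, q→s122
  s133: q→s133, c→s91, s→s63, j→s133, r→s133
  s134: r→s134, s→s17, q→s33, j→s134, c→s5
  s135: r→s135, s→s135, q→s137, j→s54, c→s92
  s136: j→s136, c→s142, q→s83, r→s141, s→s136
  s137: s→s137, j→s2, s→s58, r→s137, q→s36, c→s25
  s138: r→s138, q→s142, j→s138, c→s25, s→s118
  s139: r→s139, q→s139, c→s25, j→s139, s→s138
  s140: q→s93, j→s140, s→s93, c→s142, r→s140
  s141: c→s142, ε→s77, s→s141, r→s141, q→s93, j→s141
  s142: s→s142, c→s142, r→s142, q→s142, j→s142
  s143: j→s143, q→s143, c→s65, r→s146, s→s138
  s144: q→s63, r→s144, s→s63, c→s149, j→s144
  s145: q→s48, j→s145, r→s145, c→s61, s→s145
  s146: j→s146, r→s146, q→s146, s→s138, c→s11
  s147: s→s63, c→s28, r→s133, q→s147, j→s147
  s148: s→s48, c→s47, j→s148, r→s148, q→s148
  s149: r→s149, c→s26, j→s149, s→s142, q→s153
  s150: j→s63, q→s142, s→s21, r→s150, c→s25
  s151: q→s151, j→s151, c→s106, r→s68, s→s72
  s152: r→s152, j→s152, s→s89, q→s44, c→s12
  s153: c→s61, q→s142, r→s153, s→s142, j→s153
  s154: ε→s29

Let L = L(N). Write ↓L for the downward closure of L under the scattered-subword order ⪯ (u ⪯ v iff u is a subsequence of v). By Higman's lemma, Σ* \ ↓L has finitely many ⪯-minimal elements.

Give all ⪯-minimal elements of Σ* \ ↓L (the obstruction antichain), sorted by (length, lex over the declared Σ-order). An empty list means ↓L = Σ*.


|Q|=155, |F|=138, |δ|=732 (20 ε).
min D↑ (133 st, q0=0, F={23}): 0:c→1,j→0,s→2,r→3,q→4 1:c→1,j→5,s→6,r→7,q→8 2:c→9,j→2,s→2,r→2,q→10 3:c→11,j→3,s→2,r→3,q→12 4:c→13,j→4,s→10,r→12,q→14 5:c→15,j→5,s→16,r→17,q→18 6:c→9,j→16,s→6,r→6,q→19 7:c→11,j→17,s→6,r→7,q→20 8:c→13,j→18,s→19,r→20,q→21 9:c→9,j→22,s→9,r→9,q→23 10:c→24,j→10,s→10,r→10,q→25 11:c→11,j→26,s→27,r→11,q→28 12:c→29,j→12,s→10,r→12,q→30 13:c→13,j→31,s→23,r→32,q→13 14:c→13,j→14,s→33,r→30,q→14 15:c→34,j→15,s→35,r→36,q→37 16:c→38,j→16,s→16,r→16,q→39 17:c→40,j→17,s→16,r→17,q→41 18:c→42,j→18,s→39,r→41,q→43 19:c→24,j→39,s→19,r→19,q→44 20:c→29,j→41,s→19,r→20,q→45 21:c→13,j→43,s→46,r→45,q→21 22:c→38,j→22,s→22,r→22,q→23 23:c→23,j→23,s→23,r→23,q→23 24:c→24,j→47,s→23,r→24,q→23 25:c→24,j→25,s→33,r→25,q→25 26:c→40,j→26,s→48,r→26,q→49 27:c→9,j→48,s→27,r→27,q→50 28:c→51,j→49,s→50,r→52,q→53 29:c→29,j→54,s→23,r→29,q→51 30:c→29,j→30,s→33,r→30,q→30 31:c→42,j→31,s→23,r→55,q→31 32:c→29,j→55,s→23,r→32,q→32 33:c→24,j→33,s→33,r→33,q→23 34:c→56,j→34,s→57,r→58,q→59 35:c→60,j→35,s→35,r→35,q→61 36:c→62,j→36,s→35,r→36,q→63 37:c→64,j→37,s→61,r→63,q→65 38:c→60,j→38,s→38,r→38,q→23 39:c→66,j→39,s→39,r→39,q→67 40:c→62,j→40,s→68,r→40,q→69 41:c→70,j→41,s→39,r→41,q→71 42:c→64,j→42,s→23,r→72,q→42 43:c→42,j→43,s→73,r→71,q→43 44:c→24,j→67,s→46,r→44,q→44 45:c→29,j→71,s→46,r→45,q→45 46:c→24,j→73,s→46,r→46,q→23 47:c→66,j→47,s→23,r→47,q→23 48:c→38,j→48,s→48,r→48,q→74 49:c→75,j→49,s→74,r→76,q→77 50:c→24,j→74,s→50,r→78,q→79 51:c→51,j→80,s→23,r→81,q→51 52:c→81,j→76,s→78,r→52,q→46 53:c→51,j→77,s→46,r→82,q→53 54:c→70,j→54,s→23,r→54,q→80 55:c→70,j→55,s→23,r→55,q→55 56:c→23,j→56,s→56,r→56,q→83 57:c→84,j→57,s→57,r→57,q→85 58:c→86,j→58,s→57,r→58,q→87 59:c→88,j→59,s→85,r→87,q→89 60:c→84,j→60,s→60,r→60,q→23 61:c→90,j→61,s→61,r→61,q→91 62:c→86,j→62,s→92,r→62,q→93 63:c→94,j→63,s→61,r→63,q→95 64:c→88,j→64,s→23,r→96,q→64 65:c→64,j→65,s→97,r→95,q→65 66:c→90,j→66,s→23,r→66,q→23 67:c→66,j→67,s→73,r→67,q→67 68:c→60,j→68,s→68,r→68,q→98 69:c→99,j→69,s→98,r→100,q→101 70:c→94,j→70,s→23,r→70,q→75 71:c→70,j→71,s→73,r→71,q→71 72:c→94,j→72,s→23,r→72,q→72 73:c→66,j→73,s→73,r→73,q→23 74:c→66,j→74,s→74,r→102,q→103 75:c→99,j→75,s→23,r→104,q→75 76:c→104,j→76,s→102,r→76,q→73 77:c→75,j→77,s→73,r→105,q→77 78:c→24,j→102,s→78,r→78,q→46 79:c→24,j→103,s→46,r→106,q→79 80:c→75,j→80,s→23,r→107,q→80 81:c→81,j→107,s→23,r→81,q→24 82:c→81,j→105,s→46,r→82,q→46 83:c→23,j→83,s→83,r→83,q→108 84:c→23,j→84,s→84,r→84,q→23 85:c→109,j→85,s→85,r→85,q→110 86:c→23,j→86,s→86,r→86,q→111 87:c→112,j→87,s→85,r→87,q→113 88:c→23,j→88,s→23,r→88,q→88 89:c→88,j→89,s→114,r→113,q→89 90:c→109,j→90,s→23,r→90,q→23 91:c→90,j→91,s→97,r→91,q→91 92:c→84,j→92,s→92,r→92,q→115 93:c→116,j→93,s→115,r→117,q→118 94:c→112,j→94,s→23,r→94,q→99 95:c→94,j→95,s→97,r→95,q→95 96:c→112,j→96,s→23,r→96,q→96 97:c→90,j→97,s→97,r→97,q→23 98:c→90,j→98,s→98,r→119,q→120 99:c→116,j→99,s→23,r→121,q→99 100:c→121,j→100,s→119,r→100,q→97 101:c→99,j→101,s→97,r→122,q→101 102:c→66,j→102,s→102,r→102,q→73 103:c→66,j→103,s→73,r→123,q→103 104:c→121,j→104,s→23,r→104,q→66 105:c→104,j→105,s→73,r→105,q→73 106:c→24,j→123,s→46,r→106,q→46 107:c→104,j→107,s→23,r→107,q→47 108:c→23,j→108,s→84,r→108,q→108 109:c→23,j→109,s→23,r→109,q→23 110:c→109,j→110,s→114,r→110,q→110 111:c→23,j→111,s→111,r→124,q→125 112:c→23,j→112,s→23,r→112,q→116 113:c→112,j→113,s→114,r→113,q→113 114:c→109,j→114,s→114,r→114,q→23 115:c→109,j→115,s→115,r→126,q→127 116:c→23,j→116,s→23,r→128,q→116 117:c→128,j→117,s→126,r→117,q→114 118:c→116,j→118,s→114,r→129,q→118 119:c→90,j→119,s→119,r→119,q→97 120:c→90,j→120,s→97,r→130,q→120 121:c→128,j→121,s→23,r→121,q→90 122:c→121,j→122,s→97,r→122,q→97 123:c→66,j→123,s→73,r→123,q→73 124:c→23,j→124,s→124,r→124,q→84 125:c→23,j→125,s→84,r→131,q→125 126:c→109,j→126,s→126,r→126,q→114 127:c→109,j→127,s→114,r→132,q→127 128:c→23,j→128,s→23,r→128,q→109 129:c→128,j→129,s→114,r→129,q→114 130:c→90,j→130,s→97,r→130,q→97 131:c→23,j→131,s→84,r→131,q→84 132:c→109,j→132,s→114,r→132,q→114 [Hopcroft].
'scq': N↓-sim [145, 66, 11, 1] end={s142} ∉↓L; 3/3 single-dels accept.
'qcs': run [145, 115, 31, 1] end={s142} — reject; 3/3 deletions ∈↓L.
'qqsq': |S_i|=[145, 115, 77, 15, 2] end={s132,s142} — reject; 4/4 single-dels accept.
'cjcccc': N↓-sim [145, 134, 105, 76, 45, 16, 1] end={s142} ∉↓L; 6/6 deletions ∈↓L.
'rcqrqq': |S_i|=[145, 124, 82, 64, 39, 13, 2] end={s132,s142} rej; 6/6 single-dels accept.
5 words, ⪯-incomp.

min(Σ*\↓L) = [scq, qcs, qqsq, cjcccc, rcqrqq].


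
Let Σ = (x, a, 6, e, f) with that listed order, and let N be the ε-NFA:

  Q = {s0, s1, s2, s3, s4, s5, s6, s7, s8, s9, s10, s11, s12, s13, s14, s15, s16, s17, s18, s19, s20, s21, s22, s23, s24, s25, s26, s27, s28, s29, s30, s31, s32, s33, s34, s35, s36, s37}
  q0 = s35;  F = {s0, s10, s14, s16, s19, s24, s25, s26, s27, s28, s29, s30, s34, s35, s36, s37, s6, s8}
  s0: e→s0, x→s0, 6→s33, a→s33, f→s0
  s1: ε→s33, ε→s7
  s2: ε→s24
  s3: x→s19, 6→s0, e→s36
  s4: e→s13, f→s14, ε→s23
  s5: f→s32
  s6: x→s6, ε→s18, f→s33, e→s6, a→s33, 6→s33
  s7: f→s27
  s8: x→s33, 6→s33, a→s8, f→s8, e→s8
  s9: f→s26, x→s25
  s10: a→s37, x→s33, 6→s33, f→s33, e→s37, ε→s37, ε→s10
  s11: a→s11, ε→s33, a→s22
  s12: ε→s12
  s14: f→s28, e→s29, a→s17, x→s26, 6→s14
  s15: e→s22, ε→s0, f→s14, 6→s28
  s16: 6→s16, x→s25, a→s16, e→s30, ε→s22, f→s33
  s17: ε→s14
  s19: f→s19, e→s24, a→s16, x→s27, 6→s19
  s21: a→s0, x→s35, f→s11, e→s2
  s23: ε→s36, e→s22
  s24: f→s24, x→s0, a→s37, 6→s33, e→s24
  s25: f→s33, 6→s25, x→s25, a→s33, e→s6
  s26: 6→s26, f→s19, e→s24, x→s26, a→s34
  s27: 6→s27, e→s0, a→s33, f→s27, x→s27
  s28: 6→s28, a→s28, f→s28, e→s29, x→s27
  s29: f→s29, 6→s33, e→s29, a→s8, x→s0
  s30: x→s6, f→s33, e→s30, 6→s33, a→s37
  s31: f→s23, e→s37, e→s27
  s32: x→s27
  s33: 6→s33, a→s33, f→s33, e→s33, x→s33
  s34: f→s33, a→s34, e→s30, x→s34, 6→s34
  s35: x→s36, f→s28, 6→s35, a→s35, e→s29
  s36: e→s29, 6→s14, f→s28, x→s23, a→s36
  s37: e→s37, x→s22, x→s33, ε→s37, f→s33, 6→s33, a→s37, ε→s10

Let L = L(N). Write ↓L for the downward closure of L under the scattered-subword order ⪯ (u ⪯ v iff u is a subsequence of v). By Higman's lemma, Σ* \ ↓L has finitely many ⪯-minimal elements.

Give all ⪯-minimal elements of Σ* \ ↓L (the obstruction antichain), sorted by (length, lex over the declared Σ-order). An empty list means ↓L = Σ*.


Antichain: [e6, exa, eax, fxa, x6xaf].

|Q|=38, |F|=18, |δ|=134 (15 ε).
min D↑ (18 st, q0=0, F={7}): 0:x→1,a→0,6→0,e→2,f→3 1:x→1,a→1,6→4,e→2,f→3 2:x→5,a→6,6→7,e→2,f→2 3:x→8,a→3,6→3,e→2,f→3 4:x→9,a→4,6→4,e→2,f→3 5:x→5,a→7,6→7,e→5,f→5 6:x→7,a→6,6→7,e→6,f→6 7:x→7,a→7,6→7,e→7,f→7 8:x→8,a→7,6→8,e→5,f→8 9:x→9,a→10,6→9,e→11,f→12 10:x→10,a→10,6→10,e→13,f→7 11:x→5,a→14,6→7,e→11,f→11 12:x→8,a→15,6→12,e→11,f→12 13:x→16,a→14,6→7,e→13,f→7 14:x→7,a→14,6→7,e→14,f→7 15:x→17,a→15,6→15,e→13,f→7 16:x→16,a→7,6→7,e→16,f→7 17:x→17,a→7,6→17,e→16,f→7 (ε-aug+det+¬).
'e6': run [23, 11, 1] end={s33} — reject; 2/2 single-dels accept.
'exa': |S_i|=[23, 11, 5, 1] end={s33} rej; 3/3 del acc.
'eax': run [23, 11, 5, 2] end={s22,s33} — reject; 3/3 del acc.
'fxa': run [23, 16, 7, 1] end={s33} — reject; 3/3 del acc.
'x6xaf': |S_i|=[23, 22, 20, 15, 10, 1] end={s33} rej; 5/5 single-dels accept.
5 obstructions.


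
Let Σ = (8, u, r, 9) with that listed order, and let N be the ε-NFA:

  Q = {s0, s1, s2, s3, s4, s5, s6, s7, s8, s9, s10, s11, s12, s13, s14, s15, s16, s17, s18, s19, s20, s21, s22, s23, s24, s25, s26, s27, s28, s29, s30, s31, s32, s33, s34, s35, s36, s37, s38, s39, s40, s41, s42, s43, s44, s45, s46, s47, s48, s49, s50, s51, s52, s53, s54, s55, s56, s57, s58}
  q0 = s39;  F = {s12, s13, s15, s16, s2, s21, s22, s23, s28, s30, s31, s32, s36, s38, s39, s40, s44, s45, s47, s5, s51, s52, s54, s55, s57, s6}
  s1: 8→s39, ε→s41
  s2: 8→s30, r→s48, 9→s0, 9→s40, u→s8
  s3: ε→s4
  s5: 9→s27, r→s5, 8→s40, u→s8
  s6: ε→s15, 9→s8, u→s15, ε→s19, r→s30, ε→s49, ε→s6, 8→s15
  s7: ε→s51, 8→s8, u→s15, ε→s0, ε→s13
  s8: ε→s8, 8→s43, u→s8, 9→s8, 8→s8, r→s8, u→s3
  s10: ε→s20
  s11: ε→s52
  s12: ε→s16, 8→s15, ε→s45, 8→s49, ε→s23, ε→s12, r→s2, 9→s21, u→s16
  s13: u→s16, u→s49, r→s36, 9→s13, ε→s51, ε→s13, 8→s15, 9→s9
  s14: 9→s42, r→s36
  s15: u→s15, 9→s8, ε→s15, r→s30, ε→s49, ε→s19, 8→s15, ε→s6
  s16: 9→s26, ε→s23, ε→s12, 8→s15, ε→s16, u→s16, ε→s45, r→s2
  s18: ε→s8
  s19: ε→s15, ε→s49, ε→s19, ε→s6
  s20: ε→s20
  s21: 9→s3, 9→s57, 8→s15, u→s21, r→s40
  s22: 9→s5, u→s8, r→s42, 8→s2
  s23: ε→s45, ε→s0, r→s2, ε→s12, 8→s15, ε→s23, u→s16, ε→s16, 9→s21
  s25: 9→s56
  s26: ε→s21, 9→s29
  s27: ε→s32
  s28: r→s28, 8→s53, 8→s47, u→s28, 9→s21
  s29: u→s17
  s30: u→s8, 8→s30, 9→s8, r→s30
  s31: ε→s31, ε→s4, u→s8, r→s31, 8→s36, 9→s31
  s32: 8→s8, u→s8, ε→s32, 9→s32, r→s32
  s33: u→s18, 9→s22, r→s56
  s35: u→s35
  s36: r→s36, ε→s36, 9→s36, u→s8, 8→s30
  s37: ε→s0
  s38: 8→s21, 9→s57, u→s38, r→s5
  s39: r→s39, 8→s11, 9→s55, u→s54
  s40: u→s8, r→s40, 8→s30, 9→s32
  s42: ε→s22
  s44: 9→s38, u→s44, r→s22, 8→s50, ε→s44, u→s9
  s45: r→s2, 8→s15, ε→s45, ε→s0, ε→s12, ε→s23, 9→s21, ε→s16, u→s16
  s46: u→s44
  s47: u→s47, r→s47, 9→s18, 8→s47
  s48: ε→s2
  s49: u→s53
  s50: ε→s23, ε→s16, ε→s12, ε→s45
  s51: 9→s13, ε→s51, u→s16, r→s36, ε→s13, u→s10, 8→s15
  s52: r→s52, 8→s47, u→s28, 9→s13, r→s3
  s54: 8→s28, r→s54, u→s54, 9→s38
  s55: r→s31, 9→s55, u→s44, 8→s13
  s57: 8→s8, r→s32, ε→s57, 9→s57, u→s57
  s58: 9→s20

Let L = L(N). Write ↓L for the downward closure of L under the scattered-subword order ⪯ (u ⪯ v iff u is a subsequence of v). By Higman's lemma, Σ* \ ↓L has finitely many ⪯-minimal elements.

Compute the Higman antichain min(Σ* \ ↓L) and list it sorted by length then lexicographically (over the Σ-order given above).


Antichain: [889, 9ru, u998].

|Q|=59, |F|=26, |δ|=193 (59 ε).
min D↑ (22 st, q0=0, F={10}): 0:8→1,u→2,r→0,9→3 1:8→4,u→5,r→1,9→6 2:8→5,u→2,r→2,9→7 3:8→6,u→8,r→9,9→3 4:8→4,u→4,r→4,9→10 5:8→4,u→5,r→5,9→11 6:8→12,u→13,r→14,9→6 7:8→11,u→7,r→15,9→16 8:8→13,u→8,r→17,9→7 9:8→14,u→10,r→9,9→9 10:8→10,u→10,r→10,9→10 11:8→12,u→11,r→18,9→16 12:8→12,u→12,r→19,9→10 13:8→12,u→13,r→20,9→11 14:8→19,u→10,r→14,9→14 15:8→18,u→10,r→15,9→21 16:8→10,u→16,r→21,9→16 17:8→20,u→10,r→17,9→15 18:8→19,u→10,r→18,9→21 19:8→19,u→10,r→19,9→10 20:8→19,u→10,r→20,9→18 21:8→10,u→10,r→21,9→21.
'889': run [46, 36, 12, 5] end={s18,s3,s4,s43,s8} — reject; 3/3 single-dels accept.
'9ru': |S_i|=[46, 40, 16, 4] end={s3,s4,s43,s8} rej; 3/3 del acc.
'u998': |S_i|=[46, 38, 22, 9, 4] end={s3,s4,s43,s8} rej; 4/4 del acc.
3 obstructions.


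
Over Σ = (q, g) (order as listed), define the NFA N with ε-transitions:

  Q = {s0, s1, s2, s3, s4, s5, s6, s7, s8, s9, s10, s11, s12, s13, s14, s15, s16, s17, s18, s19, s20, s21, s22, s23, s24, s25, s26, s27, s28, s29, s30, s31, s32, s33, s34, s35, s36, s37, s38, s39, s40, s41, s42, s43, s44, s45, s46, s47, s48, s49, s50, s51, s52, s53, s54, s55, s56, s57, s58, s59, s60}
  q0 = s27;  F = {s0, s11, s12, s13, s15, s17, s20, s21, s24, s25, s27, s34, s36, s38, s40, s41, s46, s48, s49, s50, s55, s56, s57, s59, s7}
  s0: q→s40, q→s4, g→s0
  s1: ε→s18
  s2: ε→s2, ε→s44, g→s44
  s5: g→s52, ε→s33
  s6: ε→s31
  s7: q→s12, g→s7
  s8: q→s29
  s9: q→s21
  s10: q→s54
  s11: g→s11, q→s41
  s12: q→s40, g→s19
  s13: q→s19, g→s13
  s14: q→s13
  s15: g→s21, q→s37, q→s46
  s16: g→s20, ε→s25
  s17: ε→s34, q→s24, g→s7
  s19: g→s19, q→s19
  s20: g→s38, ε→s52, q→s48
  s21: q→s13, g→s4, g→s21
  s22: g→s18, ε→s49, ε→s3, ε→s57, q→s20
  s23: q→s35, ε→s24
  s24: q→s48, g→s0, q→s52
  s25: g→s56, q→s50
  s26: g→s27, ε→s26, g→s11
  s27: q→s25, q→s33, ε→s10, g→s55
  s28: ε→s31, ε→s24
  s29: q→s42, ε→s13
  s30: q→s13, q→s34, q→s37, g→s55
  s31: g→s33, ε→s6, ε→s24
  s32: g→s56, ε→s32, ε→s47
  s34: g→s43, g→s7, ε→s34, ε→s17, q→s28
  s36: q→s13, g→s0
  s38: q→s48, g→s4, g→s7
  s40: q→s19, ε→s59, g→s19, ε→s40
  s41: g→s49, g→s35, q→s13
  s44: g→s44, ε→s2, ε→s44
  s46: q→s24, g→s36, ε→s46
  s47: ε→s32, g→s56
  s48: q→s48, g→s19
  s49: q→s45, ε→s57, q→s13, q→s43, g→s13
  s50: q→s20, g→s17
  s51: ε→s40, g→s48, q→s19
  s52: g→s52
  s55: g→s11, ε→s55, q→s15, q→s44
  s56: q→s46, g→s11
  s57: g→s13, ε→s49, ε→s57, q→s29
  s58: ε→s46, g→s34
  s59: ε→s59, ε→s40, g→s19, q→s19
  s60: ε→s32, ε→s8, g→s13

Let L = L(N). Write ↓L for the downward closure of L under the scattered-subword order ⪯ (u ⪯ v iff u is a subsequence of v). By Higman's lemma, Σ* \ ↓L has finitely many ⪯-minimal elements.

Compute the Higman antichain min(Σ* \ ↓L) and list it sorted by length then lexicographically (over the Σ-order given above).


Antichain: [qqqqg, gqgqq, ggqqq, qqggqg, ggqggq].

|Q|=61, |F|=25, |δ|=128 (39 ε).
min D↑ (23 st, q0=0, F={19}): 0:q→1,g→2 1:q→3,g→4 2:q→5,g→6 3:q→7,g→8 4:q→9,g→6 5:q→9,g→10 6:q→11,g→6 7:q→12,g→13 8:q→14,g→15 9:q→14,g→16 10:q→17,g→10 11:q→17,g→18 12:q→12,g→19 13:q→12,g→15 14:q→12,g→20 15:q→21,g→15 16:q→17,g→20 17:q→19,g→17 18:q→17,g→17 19:q→19,g→19 20:q→22,g→20 21:q→22,g→19 22:q→19,g→19 (ε-aug+det+¬).
'qqqqg': |S_i|=[42, 39, 31, 21, 8, 2] end={s19,s52} rej; 5/5 deletions ∈↓L.
'gqgqq': N↓-sim [42, 36, 29, 19, 9, 2] end={s19,s42} rej; 5/5 deletions ∈↓L.
'ggqqq': N↓-sim [42, 36, 23, 14, 8, 2] end={s19,s42} rej; 5/5 single-dels accept.
'qqggqg': |S_i|=[42, 39, 31, 26, 11, 5, 1] end={s19} ∉↓L; 6/6 deletions ∈↓L.
'ggqggq': run [42, 36, 23, 14, 9, 2, 1] end={s19} — reject; 6/6 single-dels accept.
5 minimals (antichain).


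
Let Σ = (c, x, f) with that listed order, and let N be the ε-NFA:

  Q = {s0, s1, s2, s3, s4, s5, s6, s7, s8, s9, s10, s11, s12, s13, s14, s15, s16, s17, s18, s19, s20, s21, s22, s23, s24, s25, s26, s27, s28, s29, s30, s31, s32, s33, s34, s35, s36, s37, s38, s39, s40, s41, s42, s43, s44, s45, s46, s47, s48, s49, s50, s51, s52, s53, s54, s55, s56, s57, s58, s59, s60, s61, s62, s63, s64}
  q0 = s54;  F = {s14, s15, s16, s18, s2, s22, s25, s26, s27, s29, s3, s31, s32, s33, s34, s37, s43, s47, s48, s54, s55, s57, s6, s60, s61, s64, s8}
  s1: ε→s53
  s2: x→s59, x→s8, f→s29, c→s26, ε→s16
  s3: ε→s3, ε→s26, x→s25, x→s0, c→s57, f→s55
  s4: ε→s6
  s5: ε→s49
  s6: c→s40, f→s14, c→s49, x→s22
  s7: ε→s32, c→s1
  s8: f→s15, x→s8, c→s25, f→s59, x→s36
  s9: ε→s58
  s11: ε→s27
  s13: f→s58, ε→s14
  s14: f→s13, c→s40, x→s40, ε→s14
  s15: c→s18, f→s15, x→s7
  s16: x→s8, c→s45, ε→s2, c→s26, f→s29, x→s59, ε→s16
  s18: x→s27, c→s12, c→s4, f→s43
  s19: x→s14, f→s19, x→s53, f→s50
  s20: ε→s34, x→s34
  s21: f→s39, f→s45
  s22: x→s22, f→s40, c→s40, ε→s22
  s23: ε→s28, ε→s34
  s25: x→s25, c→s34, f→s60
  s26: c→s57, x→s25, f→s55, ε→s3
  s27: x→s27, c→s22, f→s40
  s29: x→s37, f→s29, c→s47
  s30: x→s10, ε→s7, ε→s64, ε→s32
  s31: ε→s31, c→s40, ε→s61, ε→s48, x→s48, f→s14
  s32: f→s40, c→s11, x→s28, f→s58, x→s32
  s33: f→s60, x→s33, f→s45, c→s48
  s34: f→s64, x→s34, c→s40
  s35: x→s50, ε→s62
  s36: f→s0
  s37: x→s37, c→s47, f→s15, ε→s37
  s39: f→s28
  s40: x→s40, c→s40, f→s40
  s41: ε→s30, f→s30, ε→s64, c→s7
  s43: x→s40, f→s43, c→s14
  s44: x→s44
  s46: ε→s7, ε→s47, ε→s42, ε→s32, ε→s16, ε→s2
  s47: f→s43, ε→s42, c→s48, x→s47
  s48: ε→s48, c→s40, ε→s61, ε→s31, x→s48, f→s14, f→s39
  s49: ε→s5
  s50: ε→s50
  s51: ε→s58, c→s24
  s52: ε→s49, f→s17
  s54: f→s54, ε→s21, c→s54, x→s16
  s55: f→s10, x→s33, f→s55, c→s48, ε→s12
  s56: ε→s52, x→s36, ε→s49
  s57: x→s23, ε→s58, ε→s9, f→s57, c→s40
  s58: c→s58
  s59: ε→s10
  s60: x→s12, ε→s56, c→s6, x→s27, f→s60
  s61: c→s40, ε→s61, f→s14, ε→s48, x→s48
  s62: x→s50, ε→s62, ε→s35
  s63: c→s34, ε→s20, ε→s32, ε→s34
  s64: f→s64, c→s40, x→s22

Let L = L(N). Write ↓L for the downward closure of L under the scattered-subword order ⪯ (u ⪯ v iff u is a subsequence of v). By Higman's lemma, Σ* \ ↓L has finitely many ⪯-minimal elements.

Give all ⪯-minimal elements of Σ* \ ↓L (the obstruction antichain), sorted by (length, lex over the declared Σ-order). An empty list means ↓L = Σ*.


|Q|=65, |F|=27, |δ|=177 (57 ε).
min D↑ (24 st, q0=0, F={11}): 0:c→0,x→1,f→0 1:c→2,x→3,f→4 2:c→5,x→6,f→7 3:c→6,x→3,f→8 4:c→9,x→10,f→4 5:c→11,x→12,f→5 6:c→12,x→6,f→13 7:c→14,x→15,f→7 8:c→16,x→17,f→8 9:c→14,x→9,f→18 10:c→9,x→10,f→8 11:c→11,x→11,f→11 12:c→11,x→12,f→19 13:c→20,x→21,f→13 14:c→11,x→14,f→22 15:c→14,x→15,f→13 16:c→20,x→21,f→18 17:c→21,x→17,f→11 18:c→22,x→11,f→18 19:c→11,x→23,f→19 20:c→11,x→23,f→22 21:c→23,x→21,f→11 22:c→11,x→11,f→22 23:c→11,x→23,f→11 [Hopcroft].
'xccc': N↓-sim [52, 50, 41, 20, 4] end={s40,s49,s5,s58} — reject; 4/4 del acc.
'xxfxf': N↓-sim [52, 50, 42, 31, 13, 3] end={s0,s40,s58} — reject; 5/5 deletions ∈↓L.
'xfcfx': run [52, 50, 44, 23, 7, 1] end={s40} — reject; 5/5 single-dels accept.
3 minimals (antichain).

Antichain: [xccc, xxfxf, xfcfx].


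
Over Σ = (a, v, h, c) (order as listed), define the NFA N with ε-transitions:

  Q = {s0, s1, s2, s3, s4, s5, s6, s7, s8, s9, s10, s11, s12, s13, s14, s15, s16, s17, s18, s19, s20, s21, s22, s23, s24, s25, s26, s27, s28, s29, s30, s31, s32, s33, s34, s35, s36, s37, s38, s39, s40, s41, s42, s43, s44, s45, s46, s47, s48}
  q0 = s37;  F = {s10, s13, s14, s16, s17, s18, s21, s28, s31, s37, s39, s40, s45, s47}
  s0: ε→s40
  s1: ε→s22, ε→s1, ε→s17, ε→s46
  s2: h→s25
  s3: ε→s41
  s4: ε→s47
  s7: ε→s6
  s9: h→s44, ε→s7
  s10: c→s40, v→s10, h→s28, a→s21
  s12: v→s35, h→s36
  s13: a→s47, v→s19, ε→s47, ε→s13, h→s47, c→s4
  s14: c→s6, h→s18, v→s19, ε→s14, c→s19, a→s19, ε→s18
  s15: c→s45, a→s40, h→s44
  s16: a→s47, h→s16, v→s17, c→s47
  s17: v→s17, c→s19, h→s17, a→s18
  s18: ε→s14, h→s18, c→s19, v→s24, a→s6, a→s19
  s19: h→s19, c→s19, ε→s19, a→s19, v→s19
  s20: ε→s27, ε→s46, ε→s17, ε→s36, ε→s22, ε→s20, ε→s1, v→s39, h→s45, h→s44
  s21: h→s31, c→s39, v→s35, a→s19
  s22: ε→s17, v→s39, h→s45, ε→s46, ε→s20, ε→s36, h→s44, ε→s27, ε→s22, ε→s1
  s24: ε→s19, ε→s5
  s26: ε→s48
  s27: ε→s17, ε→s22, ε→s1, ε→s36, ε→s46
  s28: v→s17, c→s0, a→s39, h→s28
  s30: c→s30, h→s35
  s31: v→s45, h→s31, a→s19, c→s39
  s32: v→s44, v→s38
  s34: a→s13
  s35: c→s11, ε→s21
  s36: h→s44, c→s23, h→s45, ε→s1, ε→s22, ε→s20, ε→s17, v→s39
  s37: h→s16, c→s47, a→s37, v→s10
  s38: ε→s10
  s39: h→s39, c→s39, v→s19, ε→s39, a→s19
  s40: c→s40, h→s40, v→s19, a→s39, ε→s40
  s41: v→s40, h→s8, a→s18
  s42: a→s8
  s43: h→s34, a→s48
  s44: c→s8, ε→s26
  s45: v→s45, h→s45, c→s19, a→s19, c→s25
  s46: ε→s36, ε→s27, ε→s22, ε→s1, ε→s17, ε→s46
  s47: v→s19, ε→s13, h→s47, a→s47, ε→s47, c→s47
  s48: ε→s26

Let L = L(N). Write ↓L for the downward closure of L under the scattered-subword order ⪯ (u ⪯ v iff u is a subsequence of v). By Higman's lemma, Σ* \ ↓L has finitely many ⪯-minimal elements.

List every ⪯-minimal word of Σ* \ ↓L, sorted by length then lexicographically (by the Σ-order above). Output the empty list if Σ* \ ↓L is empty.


|Q|=49, |F|=14, |δ|=148 (55 ε).
min D↑ (13 st, q0=0, F={8}): 0:a→0,v→1,h→2,c→3 1:a→4,v→1,h→5,c→6 2:a→3,v→7,h→2,c→3 3:a→3,v→8,h→3,c→3 4:a→8,v→4,h→9,c→10 5:a→10,v→7,h→5,c→6 6:a→10,v→8,h→6,c→6 7:a→11,v→7,h→7,c→8 8:a→8,v→8,h→8,c→8 9:a→8,v→12,h→9,c→10 10:a→8,v→8,h→10,c→10 11:a→8,v→8,h→11,c→8 12:a→8,v→12,h→12,c→8.
'cv': run [23, 10, 1] end={s19} rej; 2/2 del acc.
'vaa': N↓-sim [23, 18, 13, 2] end={s19,s6} ∉↓L; 3/3 single-dels accept.
'hav': N↓-sim [23, 18, 10, 3] end={s19,s24,s5} rej; 3/3 del acc.
'hvc': N↓-sim [23, 18, 9, 3] end={s19,s25,s6} rej; 3/3 del acc.
4 obstructions.

Antichain: [cv, vaa, hav, hvc].
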